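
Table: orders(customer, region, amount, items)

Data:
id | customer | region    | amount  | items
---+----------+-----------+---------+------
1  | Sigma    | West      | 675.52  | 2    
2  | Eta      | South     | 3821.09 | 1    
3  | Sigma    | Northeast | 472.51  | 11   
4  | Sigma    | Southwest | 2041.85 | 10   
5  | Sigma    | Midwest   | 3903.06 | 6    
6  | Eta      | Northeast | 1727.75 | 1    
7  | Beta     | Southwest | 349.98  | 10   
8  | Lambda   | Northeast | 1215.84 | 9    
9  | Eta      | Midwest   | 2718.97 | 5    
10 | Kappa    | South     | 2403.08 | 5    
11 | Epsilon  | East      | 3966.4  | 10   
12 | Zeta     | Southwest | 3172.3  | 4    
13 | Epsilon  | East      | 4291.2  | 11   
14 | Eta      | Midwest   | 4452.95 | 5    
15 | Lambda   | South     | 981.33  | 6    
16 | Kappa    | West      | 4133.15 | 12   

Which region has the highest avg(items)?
SELECT region, AVG(items) as val
FROM orders
GROUP BY region
ORDER BY val DESC
LIMIT 1

Result: East with avg(items) = 10.50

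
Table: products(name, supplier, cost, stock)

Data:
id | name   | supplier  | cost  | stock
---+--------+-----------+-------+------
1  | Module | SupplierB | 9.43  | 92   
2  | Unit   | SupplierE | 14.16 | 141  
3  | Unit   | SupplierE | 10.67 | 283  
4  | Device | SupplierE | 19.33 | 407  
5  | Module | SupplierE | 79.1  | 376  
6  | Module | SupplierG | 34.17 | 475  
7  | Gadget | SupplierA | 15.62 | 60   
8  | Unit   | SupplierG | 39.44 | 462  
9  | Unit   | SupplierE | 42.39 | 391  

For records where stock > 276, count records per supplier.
SELECT supplier, COUNT(*)
FROM products
WHERE stock > 276
GROUP BY supplier

Note: WHERE filters rows before grouping.

Result:
  SupplierE: 4
  SupplierG: 2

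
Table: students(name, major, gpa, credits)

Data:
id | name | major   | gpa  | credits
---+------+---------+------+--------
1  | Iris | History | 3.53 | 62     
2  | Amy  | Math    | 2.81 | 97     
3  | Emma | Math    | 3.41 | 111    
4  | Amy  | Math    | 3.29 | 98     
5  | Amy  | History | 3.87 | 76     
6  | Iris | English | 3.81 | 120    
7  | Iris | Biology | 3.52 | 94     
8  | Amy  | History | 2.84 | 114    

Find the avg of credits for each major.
SELECT major, AVG(credits) as result
FROM students
GROUP BY major

Result:
  Biology: 94.00
  English: 120.00
  History: 84.00
  Math: 102.00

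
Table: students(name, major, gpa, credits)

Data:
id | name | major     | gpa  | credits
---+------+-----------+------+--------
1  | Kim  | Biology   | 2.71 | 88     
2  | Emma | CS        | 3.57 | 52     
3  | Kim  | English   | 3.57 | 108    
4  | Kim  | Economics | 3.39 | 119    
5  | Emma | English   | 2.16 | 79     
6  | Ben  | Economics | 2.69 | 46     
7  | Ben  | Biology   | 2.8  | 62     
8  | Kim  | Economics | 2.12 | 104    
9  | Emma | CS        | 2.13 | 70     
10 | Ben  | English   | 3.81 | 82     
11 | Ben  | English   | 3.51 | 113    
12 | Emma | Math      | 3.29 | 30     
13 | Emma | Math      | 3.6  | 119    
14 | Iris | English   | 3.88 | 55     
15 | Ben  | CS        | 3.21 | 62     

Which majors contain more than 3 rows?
SELECT major, COUNT(*) as cnt
FROM students
GROUP BY major
HAVING COUNT(*) > 3

Result:
  English: 5

Note: HAVING filters groups after aggregation, WHERE filters rows before.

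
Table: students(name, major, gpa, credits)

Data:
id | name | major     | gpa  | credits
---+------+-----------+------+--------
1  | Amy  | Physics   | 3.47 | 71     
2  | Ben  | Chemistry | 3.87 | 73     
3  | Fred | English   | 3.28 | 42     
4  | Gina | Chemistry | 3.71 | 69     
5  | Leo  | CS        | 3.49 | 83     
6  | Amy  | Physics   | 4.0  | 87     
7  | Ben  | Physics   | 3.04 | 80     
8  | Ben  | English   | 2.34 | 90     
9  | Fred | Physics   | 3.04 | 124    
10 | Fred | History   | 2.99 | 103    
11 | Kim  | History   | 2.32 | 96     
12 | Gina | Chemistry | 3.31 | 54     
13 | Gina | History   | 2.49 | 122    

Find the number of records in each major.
SELECT major, COUNT(*) as count
FROM students
GROUP BY major

Result:
  CS: 1
  Chemistry: 3
  English: 2
  History: 3
  Physics: 4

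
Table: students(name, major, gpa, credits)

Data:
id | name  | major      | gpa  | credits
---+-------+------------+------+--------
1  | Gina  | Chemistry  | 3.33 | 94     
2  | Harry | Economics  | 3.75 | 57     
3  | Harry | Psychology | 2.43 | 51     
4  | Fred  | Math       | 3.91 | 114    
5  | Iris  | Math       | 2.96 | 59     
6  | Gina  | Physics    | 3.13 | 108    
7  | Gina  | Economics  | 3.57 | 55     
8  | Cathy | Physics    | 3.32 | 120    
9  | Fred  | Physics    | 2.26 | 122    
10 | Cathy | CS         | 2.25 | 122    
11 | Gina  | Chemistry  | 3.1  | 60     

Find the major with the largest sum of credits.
SELECT major, SUM(credits) as val
FROM students
GROUP BY major
ORDER BY val DESC
LIMIT 1

Result: Physics with sum(credits) = 350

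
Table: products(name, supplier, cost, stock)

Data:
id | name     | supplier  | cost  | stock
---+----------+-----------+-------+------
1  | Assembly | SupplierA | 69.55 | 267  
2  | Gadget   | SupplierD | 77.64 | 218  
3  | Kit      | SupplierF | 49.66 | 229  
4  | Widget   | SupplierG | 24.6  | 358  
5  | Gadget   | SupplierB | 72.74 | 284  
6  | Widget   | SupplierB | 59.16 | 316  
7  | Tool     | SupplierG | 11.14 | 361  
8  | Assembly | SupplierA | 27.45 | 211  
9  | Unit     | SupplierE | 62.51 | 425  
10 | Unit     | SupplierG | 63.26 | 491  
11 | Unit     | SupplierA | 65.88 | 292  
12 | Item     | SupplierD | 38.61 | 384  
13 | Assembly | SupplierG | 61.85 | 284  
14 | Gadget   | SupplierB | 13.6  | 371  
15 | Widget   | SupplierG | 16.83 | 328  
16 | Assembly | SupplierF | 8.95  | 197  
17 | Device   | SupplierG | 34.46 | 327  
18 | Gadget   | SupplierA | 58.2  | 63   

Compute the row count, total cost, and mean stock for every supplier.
SELECT supplier,
       COUNT(*) as cnt,
       SUM(cost) as total_cost,
       AVG(stock) as avg_stock
FROM products
GROUP BY supplier

Result:
  SupplierA: 4 records, 221.08 total cost, 208.25 avg stock
  SupplierB: 3 records, 145.50 total cost, 323.67 avg stock
  SupplierD: 2 records, 116.25 total cost, 301.00 avg stock
  SupplierE: 1 records, 62.51 total cost, 425.00 avg stock
  SupplierF: 2 records, 58.61 total cost, 213.00 avg stock
  SupplierG: 6 records, 212.14 total cost, 358.17 avg stock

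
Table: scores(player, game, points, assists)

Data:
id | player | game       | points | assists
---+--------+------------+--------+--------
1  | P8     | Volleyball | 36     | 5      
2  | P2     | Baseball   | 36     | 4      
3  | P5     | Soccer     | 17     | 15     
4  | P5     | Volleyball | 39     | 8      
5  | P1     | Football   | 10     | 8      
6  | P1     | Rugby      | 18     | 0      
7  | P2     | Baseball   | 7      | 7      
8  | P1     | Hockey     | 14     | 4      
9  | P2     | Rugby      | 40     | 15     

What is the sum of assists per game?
SELECT game, SUM(assists) as result
FROM scores
GROUP BY game

Result:
  Baseball: 11
  Football: 8
  Hockey: 4
  Rugby: 15
  Soccer: 15
  Volleyball: 13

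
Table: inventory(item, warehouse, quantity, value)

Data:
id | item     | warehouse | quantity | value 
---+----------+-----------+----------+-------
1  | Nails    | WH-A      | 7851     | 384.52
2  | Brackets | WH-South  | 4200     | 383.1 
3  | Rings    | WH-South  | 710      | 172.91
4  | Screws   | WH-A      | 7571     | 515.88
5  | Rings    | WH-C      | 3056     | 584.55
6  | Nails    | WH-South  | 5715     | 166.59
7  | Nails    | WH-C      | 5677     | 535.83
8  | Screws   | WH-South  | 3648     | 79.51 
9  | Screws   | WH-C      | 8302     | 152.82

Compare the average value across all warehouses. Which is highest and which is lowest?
SELECT warehouse, AVG(value)
FROM inventory
GROUP BY warehouse
ORDER BY AVG(value)

All groups:
  WH-South: 200.53
  WH-C: 424.40
  WH-A: 450.20

Highest: WH-A (450.20)
Lowest: WH-South (200.53)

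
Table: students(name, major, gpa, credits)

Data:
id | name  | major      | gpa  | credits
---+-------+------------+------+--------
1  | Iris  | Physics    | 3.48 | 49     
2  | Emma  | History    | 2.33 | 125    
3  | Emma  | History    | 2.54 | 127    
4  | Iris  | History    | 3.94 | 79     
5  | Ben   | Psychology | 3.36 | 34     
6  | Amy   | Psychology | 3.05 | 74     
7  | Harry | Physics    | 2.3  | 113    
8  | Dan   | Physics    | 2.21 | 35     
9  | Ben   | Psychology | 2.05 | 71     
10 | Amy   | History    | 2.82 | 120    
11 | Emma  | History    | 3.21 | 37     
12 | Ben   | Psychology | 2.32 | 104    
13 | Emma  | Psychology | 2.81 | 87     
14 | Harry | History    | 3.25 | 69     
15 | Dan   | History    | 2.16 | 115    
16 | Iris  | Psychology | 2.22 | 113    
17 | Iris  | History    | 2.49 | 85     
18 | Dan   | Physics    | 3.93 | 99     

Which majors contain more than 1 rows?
SELECT major, COUNT(*) as cnt
FROM students
GROUP BY major
HAVING COUNT(*) > 1

Result:
  History: 8
  Physics: 4
  Psychology: 6

Note: HAVING filters groups after aggregation, WHERE filters rows before.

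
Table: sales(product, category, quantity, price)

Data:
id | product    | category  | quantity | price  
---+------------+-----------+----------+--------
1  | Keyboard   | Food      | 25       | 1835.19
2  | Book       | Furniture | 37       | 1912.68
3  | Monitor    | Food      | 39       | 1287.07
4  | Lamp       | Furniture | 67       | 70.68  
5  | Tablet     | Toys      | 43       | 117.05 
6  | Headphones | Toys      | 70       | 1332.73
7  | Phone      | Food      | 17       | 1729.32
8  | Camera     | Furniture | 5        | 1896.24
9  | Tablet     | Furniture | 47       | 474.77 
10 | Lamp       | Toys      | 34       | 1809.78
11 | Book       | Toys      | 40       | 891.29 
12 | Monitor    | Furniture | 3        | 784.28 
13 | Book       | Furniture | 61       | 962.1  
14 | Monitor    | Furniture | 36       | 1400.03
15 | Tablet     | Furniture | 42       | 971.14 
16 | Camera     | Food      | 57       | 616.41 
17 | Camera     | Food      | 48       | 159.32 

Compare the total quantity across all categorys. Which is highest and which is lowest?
SELECT category, SUM(quantity)
FROM sales
GROUP BY category
ORDER BY SUM(quantity)

All groups:
  Food: 186
  Toys: 187
  Furniture: 298

Highest: Furniture (298)
Lowest: Food (186)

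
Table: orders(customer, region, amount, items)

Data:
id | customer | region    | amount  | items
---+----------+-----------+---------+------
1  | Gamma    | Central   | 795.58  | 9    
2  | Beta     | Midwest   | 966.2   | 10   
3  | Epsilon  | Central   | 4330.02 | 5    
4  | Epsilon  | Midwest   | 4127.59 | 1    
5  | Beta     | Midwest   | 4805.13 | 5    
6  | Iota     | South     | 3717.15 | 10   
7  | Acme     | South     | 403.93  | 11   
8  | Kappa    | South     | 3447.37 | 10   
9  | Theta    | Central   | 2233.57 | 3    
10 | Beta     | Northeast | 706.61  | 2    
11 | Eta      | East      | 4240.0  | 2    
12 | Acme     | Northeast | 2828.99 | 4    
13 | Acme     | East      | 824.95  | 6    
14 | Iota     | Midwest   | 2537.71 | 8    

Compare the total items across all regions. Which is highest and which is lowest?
SELECT region, SUM(items)
FROM orders
GROUP BY region
ORDER BY SUM(items)

All groups:
  Northeast: 6
  East: 8
  Central: 17
  Midwest: 24
  South: 31

Highest: South (31)
Lowest: Northeast (6)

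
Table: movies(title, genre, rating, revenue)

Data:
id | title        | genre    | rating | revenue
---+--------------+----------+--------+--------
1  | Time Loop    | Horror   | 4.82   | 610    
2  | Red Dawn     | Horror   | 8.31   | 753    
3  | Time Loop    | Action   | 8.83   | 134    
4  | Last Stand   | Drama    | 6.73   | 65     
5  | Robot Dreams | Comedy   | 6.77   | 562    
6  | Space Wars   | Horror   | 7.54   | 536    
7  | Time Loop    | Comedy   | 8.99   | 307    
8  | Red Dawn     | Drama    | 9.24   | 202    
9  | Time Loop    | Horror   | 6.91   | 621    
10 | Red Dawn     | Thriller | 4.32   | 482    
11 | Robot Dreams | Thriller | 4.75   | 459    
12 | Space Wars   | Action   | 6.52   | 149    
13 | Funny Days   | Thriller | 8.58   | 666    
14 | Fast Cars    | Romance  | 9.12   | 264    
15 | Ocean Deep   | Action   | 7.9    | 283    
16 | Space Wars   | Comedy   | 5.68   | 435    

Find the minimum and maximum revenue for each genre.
SELECT genre, MIN(revenue), MAX(revenue)
FROM movies
GROUP BY genre

Result:
  Action: min=134, max=283
  Comedy: min=307, max=562
  Drama: min=65, max=202
  Horror: min=536, max=753
  Romance: min=264, max=264
  Thriller: min=459, max=666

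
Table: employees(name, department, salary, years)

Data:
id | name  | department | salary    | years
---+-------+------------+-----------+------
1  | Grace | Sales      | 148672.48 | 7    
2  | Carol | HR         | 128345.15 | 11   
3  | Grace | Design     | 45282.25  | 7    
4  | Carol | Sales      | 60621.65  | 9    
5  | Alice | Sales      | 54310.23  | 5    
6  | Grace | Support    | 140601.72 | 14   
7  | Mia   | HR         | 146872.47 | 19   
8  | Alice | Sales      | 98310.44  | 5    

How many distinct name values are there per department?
SELECT department, COUNT(DISTINCT name)
FROM employees
GROUP BY department

Result:
  Design: 1 distinct
  HR: 2 distinct
  Sales: 3 distinct
  Support: 1 distinct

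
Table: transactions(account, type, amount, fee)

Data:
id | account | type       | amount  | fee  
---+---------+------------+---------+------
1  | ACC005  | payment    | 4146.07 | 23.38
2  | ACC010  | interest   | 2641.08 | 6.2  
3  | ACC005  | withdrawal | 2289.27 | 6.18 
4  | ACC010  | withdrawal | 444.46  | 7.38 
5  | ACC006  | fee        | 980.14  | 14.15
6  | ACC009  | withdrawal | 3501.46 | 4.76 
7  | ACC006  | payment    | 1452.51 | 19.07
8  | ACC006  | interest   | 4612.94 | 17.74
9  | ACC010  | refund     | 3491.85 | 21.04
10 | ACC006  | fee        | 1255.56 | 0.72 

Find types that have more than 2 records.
SELECT type, COUNT(*) as cnt
FROM transactions
GROUP BY type
HAVING COUNT(*) > 2

Result:
  withdrawal: 3

Note: HAVING filters groups after aggregation, WHERE filters rows before.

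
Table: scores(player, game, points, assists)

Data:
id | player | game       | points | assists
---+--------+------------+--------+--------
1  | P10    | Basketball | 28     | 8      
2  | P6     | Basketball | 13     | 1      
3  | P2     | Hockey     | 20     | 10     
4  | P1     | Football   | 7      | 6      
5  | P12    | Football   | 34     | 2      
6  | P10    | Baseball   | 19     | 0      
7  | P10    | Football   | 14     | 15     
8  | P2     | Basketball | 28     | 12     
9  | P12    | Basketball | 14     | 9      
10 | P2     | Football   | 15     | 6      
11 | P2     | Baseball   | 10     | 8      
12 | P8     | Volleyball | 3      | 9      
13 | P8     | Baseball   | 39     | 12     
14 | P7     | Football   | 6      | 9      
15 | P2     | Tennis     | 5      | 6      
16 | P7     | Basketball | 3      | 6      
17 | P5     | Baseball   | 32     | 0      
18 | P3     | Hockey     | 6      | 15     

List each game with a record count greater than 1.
SELECT game, COUNT(*) as cnt
FROM scores
GROUP BY game
HAVING COUNT(*) > 1

Result:
  Baseball: 4
  Basketball: 5
  Football: 5
  Hockey: 2

Note: HAVING filters groups after aggregation, WHERE filters rows before.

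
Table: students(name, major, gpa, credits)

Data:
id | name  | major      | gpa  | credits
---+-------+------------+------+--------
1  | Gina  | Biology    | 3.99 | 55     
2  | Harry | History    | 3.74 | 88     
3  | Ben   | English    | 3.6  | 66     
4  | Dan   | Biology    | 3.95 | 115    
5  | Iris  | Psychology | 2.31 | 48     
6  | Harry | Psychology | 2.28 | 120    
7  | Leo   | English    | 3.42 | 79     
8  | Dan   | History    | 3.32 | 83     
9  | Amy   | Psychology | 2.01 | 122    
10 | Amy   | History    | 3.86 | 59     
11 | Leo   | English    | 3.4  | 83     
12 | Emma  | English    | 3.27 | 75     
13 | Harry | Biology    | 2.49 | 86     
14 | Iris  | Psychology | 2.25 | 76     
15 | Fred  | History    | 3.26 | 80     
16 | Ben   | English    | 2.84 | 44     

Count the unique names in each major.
SELECT major, COUNT(DISTINCT name)
FROM students
GROUP BY major

Result:
  Biology: 3 distinct
  English: 3 distinct
  History: 4 distinct
  Psychology: 3 distinct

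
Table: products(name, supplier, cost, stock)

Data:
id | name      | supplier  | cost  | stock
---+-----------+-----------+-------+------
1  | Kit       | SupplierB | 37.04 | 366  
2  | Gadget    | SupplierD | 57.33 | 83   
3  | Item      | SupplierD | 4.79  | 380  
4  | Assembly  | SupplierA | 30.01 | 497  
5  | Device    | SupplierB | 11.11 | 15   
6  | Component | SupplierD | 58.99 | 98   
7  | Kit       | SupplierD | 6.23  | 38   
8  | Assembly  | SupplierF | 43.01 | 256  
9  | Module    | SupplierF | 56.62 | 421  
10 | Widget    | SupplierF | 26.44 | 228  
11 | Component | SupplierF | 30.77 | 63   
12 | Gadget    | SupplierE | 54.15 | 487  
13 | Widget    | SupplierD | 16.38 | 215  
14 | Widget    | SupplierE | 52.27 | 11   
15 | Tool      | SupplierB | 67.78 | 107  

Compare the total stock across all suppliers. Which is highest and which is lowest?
SELECT supplier, SUM(stock)
FROM products
GROUP BY supplier
ORDER BY SUM(stock)

All groups:
  SupplierB: 488
  SupplierA: 497
  SupplierE: 498
  SupplierD: 814
  SupplierF: 968

Highest: SupplierF (968)
Lowest: SupplierB (488)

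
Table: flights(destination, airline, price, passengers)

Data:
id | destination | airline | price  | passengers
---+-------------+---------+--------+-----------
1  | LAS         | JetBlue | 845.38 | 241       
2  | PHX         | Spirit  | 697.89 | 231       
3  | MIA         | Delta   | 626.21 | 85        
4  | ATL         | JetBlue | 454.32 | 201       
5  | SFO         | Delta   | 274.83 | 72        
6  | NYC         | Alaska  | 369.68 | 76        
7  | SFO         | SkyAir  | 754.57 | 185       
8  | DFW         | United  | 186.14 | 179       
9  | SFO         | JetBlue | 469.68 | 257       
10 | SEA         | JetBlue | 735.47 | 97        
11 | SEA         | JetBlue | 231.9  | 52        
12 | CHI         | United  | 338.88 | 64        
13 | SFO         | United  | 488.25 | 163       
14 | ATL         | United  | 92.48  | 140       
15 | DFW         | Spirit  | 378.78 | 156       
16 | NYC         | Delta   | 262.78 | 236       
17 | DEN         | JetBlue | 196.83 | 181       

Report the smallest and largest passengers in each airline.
SELECT airline, MIN(passengers), MAX(passengers)
FROM flights
GROUP BY airline

Result:
  Alaska: min=76, max=76
  Delta: min=72, max=236
  JetBlue: min=52, max=257
  SkyAir: min=185, max=185
  Spirit: min=156, max=231
  United: min=64, max=179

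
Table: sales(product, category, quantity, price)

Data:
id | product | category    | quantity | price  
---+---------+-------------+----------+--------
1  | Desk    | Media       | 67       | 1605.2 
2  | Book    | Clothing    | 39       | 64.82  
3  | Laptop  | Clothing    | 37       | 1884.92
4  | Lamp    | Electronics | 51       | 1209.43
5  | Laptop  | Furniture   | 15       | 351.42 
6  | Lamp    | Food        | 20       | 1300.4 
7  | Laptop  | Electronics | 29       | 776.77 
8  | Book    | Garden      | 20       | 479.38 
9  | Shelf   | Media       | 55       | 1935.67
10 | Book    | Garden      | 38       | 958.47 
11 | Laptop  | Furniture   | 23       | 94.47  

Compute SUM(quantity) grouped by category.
SELECT category, SUM(quantity) as result
FROM sales
GROUP BY category

Result:
  Clothing: 76
  Electronics: 80
  Food: 20
  Furniture: 38
  Garden: 58
  Media: 122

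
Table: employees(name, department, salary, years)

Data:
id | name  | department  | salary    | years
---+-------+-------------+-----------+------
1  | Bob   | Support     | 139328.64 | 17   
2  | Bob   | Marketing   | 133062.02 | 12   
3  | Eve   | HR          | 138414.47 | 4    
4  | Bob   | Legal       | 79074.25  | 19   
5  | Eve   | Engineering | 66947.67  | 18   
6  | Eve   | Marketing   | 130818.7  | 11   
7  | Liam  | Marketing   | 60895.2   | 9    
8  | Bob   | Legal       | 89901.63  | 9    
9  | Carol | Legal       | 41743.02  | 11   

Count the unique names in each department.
SELECT department, COUNT(DISTINCT name)
FROM employees
GROUP BY department

Result:
  Engineering: 1 distinct
  HR: 1 distinct
  Legal: 2 distinct
  Marketing: 3 distinct
  Support: 1 distinct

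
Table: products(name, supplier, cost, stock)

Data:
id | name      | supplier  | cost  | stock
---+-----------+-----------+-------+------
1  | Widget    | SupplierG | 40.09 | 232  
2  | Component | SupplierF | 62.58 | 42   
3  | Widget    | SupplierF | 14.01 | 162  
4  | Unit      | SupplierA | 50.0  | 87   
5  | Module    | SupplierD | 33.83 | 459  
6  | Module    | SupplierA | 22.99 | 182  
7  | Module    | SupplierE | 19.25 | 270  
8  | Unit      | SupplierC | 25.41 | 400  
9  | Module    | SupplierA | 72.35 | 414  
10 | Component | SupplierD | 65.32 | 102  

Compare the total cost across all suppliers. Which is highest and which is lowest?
SELECT supplier, SUM(cost)
FROM products
GROUP BY supplier
ORDER BY SUM(cost)

All groups:
  SupplierE: 19.25
  SupplierC: 25.41
  SupplierG: 40.09
  SupplierF: 76.59
  SupplierD: 99.15
  SupplierA: 145.34

Highest: SupplierA (145.34)
Lowest: SupplierE (19.25)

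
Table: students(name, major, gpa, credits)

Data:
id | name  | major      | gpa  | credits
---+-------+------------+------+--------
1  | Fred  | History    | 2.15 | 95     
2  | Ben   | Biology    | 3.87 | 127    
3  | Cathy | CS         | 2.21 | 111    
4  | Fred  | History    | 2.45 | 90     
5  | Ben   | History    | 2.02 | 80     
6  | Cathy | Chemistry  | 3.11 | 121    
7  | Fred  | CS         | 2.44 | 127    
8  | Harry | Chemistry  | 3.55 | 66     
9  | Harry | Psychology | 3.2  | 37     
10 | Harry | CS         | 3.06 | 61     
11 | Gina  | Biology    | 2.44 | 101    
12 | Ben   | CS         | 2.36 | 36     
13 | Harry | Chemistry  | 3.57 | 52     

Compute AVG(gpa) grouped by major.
SELECT major, AVG(gpa) as result
FROM students
GROUP BY major

Result:
  Biology: 3.16
  CS: 2.52
  Chemistry: 3.41
  History: 2.21
  Psychology: 3.20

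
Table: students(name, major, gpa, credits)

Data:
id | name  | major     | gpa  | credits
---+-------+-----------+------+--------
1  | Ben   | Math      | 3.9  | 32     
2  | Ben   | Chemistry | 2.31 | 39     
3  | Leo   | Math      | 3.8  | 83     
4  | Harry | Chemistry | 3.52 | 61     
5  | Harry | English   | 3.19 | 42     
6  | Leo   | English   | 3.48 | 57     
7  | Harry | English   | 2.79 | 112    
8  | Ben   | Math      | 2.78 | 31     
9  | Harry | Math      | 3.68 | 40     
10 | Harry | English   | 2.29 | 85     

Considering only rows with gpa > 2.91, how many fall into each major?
SELECT major, COUNT(*)
FROM students
WHERE gpa > 2.91
GROUP BY major

Note: WHERE filters rows before grouping.

Result:
  Chemistry: 1
  English: 2
  Math: 3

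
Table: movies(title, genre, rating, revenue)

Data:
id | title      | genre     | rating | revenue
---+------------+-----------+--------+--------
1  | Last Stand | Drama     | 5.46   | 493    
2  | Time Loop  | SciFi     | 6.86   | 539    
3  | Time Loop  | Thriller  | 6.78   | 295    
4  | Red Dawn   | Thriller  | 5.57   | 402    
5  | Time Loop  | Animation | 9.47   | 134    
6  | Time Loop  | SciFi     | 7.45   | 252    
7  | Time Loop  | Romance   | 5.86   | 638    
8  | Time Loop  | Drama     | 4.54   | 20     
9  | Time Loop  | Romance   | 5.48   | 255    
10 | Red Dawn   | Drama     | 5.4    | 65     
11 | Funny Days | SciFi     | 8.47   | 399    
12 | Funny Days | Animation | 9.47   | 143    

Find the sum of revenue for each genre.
SELECT genre, SUM(revenue) as result
FROM movies
GROUP BY genre

Result:
  Animation: 277
  Drama: 578
  Romance: 893
  SciFi: 1190
  Thriller: 697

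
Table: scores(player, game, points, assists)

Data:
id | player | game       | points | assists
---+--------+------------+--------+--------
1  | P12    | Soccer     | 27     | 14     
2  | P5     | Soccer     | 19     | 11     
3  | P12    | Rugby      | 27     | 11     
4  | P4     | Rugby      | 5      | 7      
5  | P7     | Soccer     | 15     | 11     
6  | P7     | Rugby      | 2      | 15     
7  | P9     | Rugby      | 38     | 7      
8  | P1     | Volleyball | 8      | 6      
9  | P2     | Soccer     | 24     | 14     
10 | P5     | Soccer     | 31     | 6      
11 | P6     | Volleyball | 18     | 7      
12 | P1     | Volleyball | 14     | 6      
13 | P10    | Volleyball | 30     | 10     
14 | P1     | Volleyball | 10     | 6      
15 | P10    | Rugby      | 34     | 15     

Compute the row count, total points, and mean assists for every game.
SELECT game,
       COUNT(*) as cnt,
       SUM(points) as total_points,
       AVG(assists) as avg_assists
FROM scores
GROUP BY game

Result:
  Rugby: 5 records, 106 total points, 11.00 avg assists
  Soccer: 5 records, 116 total points, 11.20 avg assists
  Volleyball: 5 records, 80 total points, 7.00 avg assists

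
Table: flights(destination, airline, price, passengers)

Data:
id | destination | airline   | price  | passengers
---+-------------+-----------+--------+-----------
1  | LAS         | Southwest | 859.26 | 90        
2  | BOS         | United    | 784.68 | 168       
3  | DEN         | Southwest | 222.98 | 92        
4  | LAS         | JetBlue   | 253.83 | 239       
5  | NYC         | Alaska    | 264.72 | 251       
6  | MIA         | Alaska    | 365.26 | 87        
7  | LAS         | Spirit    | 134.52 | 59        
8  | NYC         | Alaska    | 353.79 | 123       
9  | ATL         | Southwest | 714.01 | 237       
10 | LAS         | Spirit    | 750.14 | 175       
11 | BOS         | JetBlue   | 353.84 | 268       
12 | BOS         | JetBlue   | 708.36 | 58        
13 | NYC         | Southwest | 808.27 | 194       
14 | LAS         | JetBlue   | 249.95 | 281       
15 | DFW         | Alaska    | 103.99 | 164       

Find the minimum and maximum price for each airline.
SELECT airline, MIN(price), MAX(price)
FROM flights
GROUP BY airline

Result:
  Alaska: min=103.99, max=365.26
  JetBlue: min=249.95, max=708.36
  Southwest: min=222.98, max=859.26
  Spirit: min=134.52, max=750.14
  United: min=784.68, max=784.68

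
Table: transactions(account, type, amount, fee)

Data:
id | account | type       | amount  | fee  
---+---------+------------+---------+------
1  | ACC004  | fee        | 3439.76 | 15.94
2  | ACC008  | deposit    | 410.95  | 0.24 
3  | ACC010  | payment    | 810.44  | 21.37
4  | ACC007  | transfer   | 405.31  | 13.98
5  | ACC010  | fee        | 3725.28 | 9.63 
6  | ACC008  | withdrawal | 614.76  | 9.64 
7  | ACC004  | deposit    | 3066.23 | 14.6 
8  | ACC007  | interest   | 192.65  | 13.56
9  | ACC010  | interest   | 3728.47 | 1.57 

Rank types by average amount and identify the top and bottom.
SELECT type, AVG(amount)
FROM transactions
GROUP BY type
ORDER BY AVG(amount)

All groups:
  transfer: 405.31
  withdrawal: 614.76
  payment: 810.44
  deposit: 1738.59
  interest: 1960.56
  fee: 3582.52

Highest: fee (3582.52)
Lowest: transfer (405.31)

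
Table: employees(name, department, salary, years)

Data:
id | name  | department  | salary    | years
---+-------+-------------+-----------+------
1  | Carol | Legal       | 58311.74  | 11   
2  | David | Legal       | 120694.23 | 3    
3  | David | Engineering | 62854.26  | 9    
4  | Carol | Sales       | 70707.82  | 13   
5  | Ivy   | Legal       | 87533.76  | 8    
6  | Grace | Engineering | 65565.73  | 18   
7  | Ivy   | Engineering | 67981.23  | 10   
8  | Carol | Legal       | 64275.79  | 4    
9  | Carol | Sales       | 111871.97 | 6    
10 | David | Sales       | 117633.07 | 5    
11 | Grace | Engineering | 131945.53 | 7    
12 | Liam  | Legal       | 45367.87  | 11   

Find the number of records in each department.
SELECT department, COUNT(*) as count
FROM employees
GROUP BY department

Result:
  Engineering: 4
  Legal: 5
  Sales: 3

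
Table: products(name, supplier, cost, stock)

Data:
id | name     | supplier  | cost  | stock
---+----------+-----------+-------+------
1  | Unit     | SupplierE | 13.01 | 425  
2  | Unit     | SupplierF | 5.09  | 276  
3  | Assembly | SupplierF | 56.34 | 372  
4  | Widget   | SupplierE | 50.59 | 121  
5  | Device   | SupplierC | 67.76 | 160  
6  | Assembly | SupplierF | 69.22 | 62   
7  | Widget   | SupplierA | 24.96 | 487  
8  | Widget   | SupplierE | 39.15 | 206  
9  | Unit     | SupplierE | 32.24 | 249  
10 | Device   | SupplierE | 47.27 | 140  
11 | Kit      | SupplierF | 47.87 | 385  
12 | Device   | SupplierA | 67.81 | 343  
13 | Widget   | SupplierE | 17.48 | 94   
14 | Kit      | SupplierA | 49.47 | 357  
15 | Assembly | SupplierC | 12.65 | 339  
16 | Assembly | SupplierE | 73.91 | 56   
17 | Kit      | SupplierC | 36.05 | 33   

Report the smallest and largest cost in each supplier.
SELECT supplier, MIN(cost), MAX(cost)
FROM products
GROUP BY supplier

Result:
  SupplierA: min=24.96, max=67.81
  SupplierC: min=12.65, max=67.76
  SupplierE: min=13.01, max=73.91
  SupplierF: min=5.09, max=69.22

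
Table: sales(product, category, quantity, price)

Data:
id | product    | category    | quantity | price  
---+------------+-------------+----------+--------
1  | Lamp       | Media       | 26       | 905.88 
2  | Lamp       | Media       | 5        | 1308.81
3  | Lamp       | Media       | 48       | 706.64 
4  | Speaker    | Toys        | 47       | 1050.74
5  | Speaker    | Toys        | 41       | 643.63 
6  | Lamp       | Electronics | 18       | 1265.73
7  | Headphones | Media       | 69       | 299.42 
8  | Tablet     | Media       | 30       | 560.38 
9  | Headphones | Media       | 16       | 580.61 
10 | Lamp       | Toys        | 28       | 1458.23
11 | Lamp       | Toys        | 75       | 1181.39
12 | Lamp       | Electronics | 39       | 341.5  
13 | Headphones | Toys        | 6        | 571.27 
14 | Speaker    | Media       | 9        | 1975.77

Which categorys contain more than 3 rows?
SELECT category, COUNT(*) as cnt
FROM sales
GROUP BY category
HAVING COUNT(*) > 3

Result:
  Media: 7
  Toys: 5

Note: HAVING filters groups after aggregation, WHERE filters rows before.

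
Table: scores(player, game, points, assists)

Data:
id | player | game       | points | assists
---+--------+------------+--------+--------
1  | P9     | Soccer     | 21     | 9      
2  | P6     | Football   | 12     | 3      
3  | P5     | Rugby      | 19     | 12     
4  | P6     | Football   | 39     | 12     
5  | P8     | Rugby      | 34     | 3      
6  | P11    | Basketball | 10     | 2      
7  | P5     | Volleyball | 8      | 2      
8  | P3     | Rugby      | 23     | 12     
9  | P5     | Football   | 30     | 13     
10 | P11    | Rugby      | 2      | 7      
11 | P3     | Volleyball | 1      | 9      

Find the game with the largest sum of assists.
SELECT game, SUM(assists) as val
FROM scores
GROUP BY game
ORDER BY val DESC
LIMIT 1

Result: Rugby with sum(assists) = 34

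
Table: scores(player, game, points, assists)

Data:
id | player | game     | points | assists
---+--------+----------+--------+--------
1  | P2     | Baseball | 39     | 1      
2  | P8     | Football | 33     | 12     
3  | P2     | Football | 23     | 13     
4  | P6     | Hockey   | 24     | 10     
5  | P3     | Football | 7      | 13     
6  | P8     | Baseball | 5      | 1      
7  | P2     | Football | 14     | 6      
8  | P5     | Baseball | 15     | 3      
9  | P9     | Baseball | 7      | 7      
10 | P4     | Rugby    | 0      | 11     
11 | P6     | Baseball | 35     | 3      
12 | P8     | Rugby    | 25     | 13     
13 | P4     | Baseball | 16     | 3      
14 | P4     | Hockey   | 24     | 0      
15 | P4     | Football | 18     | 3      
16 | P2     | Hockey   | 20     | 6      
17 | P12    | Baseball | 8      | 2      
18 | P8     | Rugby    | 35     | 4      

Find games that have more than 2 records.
SELECT game, COUNT(*) as cnt
FROM scores
GROUP BY game
HAVING COUNT(*) > 2

Result:
  Baseball: 7
  Football: 5
  Hockey: 3
  Rugby: 3

Note: HAVING filters groups after aggregation, WHERE filters rows before.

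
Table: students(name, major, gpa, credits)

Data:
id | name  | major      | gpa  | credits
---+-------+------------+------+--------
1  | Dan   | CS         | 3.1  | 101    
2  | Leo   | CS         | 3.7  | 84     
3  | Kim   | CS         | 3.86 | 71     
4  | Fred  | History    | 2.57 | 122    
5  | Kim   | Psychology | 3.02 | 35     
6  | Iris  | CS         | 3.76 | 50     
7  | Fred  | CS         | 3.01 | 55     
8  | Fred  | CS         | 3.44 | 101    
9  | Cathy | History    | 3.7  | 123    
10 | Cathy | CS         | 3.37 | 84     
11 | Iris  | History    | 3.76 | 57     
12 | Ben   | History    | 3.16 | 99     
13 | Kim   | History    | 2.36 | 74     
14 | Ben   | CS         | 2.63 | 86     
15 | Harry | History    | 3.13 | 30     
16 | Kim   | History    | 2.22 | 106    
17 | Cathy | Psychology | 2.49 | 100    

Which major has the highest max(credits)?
SELECT major, MAX(credits) as val
FROM students
GROUP BY major
ORDER BY val DESC
LIMIT 1

Result: History with max(credits) = 123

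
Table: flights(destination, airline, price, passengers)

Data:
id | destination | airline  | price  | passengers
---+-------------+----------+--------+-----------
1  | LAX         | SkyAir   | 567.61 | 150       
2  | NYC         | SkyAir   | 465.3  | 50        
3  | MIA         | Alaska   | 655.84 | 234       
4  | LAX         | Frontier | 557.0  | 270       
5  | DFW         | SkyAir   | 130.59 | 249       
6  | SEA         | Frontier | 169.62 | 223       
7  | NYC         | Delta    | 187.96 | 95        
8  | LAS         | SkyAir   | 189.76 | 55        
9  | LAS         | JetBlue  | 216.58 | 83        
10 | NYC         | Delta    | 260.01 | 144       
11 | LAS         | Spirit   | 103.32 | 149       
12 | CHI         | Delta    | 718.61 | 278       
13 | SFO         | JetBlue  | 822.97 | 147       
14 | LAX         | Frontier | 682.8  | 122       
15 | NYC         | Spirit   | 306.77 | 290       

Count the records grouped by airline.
SELECT airline, COUNT(*) as count
FROM flights
GROUP BY airline

Result:
  Alaska: 1
  Delta: 3
  Frontier: 3
  JetBlue: 2
  SkyAir: 4
  Spirit: 2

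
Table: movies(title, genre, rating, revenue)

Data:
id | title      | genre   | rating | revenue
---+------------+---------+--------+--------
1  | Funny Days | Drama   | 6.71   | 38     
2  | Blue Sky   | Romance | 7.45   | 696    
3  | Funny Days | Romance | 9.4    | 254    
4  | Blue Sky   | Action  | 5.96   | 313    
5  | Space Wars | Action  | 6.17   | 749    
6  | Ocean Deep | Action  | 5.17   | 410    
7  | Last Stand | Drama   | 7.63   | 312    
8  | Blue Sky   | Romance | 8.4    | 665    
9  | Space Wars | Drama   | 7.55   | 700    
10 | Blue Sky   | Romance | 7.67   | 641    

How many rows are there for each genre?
SELECT genre, COUNT(*) as count
FROM movies
GROUP BY genre

Result:
  Action: 3
  Drama: 3
  Romance: 4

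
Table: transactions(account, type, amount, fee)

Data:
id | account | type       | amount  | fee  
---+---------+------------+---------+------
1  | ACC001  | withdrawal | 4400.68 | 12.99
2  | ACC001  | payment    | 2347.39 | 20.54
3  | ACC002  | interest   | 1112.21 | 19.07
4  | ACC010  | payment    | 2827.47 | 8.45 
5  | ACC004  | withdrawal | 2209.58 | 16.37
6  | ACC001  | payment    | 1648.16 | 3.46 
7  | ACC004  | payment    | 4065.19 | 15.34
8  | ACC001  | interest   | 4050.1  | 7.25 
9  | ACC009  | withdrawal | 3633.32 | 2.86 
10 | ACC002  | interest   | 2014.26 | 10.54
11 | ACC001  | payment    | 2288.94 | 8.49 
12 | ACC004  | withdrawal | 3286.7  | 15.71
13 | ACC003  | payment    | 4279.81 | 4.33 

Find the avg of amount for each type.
SELECT type, AVG(amount) as result
FROM transactions
GROUP BY type

Result:
  interest: 2392.19
  payment: 2909.49
  withdrawal: 3382.57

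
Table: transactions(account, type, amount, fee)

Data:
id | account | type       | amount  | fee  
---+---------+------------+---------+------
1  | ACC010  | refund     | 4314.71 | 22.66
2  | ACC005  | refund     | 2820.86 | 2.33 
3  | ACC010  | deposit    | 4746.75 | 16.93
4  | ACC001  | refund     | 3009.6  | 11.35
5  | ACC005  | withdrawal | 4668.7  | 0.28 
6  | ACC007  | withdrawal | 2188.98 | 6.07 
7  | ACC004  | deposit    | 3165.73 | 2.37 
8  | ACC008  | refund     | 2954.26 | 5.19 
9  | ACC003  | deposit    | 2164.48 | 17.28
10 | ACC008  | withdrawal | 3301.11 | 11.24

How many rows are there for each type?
SELECT type, COUNT(*) as count
FROM transactions
GROUP BY type

Result:
  deposit: 3
  refund: 4
  withdrawal: 3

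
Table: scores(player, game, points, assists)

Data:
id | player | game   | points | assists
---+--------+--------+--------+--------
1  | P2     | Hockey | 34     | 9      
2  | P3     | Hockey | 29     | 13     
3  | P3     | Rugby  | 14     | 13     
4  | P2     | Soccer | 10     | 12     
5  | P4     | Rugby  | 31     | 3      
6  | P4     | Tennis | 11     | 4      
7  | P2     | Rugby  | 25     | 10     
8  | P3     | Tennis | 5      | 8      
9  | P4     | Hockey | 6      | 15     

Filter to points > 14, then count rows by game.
SELECT game, COUNT(*)
FROM scores
WHERE points > 14
GROUP BY game

Note: WHERE filters rows before grouping.

Result:
  Hockey: 2
  Rugby: 2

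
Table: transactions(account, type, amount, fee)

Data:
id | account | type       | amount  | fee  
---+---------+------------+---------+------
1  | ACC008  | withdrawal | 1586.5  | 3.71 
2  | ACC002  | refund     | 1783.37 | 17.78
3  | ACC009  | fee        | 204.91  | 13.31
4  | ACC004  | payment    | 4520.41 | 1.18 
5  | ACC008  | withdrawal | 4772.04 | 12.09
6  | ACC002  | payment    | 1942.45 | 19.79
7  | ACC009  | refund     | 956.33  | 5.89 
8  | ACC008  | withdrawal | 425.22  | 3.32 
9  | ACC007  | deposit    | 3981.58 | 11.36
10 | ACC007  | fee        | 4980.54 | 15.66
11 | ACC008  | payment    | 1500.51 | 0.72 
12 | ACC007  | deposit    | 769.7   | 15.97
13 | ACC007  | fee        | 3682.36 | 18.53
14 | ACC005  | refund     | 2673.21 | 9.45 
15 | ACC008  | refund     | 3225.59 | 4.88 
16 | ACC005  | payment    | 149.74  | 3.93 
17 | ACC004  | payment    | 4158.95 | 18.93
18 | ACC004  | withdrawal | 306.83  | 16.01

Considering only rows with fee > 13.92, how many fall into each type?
SELECT type, COUNT(*)
FROM transactions
WHERE fee > 13.92
GROUP BY type

Note: WHERE filters rows before grouping.

Result:
  deposit: 1
  fee: 2
  payment: 2
  refund: 1
  withdrawal: 1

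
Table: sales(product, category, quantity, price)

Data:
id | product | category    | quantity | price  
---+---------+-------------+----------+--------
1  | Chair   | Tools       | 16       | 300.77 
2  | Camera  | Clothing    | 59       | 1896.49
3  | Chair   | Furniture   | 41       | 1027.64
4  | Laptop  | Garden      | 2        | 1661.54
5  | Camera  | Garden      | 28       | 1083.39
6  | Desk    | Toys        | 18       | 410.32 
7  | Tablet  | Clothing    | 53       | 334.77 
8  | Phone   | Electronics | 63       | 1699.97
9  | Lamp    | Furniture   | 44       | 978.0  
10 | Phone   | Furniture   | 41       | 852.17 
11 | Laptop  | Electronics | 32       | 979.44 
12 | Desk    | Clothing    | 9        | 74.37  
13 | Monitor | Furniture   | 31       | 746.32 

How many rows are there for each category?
SELECT category, COUNT(*) as count
FROM sales
GROUP BY category

Result:
  Clothing: 3
  Electronics: 2
  Furniture: 4
  Garden: 2
  Tools: 1
  Toys: 1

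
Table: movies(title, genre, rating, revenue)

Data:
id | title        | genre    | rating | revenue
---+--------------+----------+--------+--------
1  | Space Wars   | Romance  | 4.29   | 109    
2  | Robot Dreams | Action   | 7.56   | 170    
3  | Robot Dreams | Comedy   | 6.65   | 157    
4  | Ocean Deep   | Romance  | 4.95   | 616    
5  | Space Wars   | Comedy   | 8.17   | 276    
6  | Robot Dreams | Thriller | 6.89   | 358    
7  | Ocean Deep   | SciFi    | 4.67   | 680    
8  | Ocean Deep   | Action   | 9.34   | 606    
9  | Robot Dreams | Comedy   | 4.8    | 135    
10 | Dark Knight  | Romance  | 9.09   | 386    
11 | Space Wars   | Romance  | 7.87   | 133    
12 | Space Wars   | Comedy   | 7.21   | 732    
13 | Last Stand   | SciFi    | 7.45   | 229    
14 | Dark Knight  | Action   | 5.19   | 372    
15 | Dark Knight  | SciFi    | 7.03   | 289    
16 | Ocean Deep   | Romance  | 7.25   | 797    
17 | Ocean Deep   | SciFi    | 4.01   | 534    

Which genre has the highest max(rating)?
SELECT genre, MAX(rating) as val
FROM movies
GROUP BY genre
ORDER BY val DESC
LIMIT 1

Result: Action with max(rating) = 9.34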